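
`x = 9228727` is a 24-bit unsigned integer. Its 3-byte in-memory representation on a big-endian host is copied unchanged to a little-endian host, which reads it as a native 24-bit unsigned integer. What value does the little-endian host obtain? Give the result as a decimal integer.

12046732

9228727 in 24-bit hexadecimal is 0x8CD1B7.
Stored big-endian, the bytes at ascending addresses are 8C D1 B7.
Read back as little-endian, the first byte is least significant, giving 0xB7D18C.
0xB7D18C = 12046732.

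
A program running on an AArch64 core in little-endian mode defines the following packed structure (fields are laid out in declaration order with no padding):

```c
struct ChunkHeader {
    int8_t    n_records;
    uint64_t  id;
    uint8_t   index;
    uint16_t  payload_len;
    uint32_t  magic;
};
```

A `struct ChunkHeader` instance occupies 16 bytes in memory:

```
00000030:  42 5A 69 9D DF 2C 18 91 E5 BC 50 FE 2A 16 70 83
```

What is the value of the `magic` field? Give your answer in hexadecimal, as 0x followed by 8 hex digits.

`magic` follows `n_records` (1 B), `id` (8 B), `index` (1 B), `payload_len` (2 B), so it starts at offset 1 + 8 + 1 + 2 = 12 and occupies 4 bytes.
Bytes at offsets 12..15: 2A 16 70 83.
Little-endian stores the least-significant byte at the lowest address.
Reassemble most-significant byte first: 83 70 16 2A → 0x8370162A.

0x8370162A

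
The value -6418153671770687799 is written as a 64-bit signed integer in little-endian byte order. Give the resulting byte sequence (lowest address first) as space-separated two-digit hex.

C9 36 3D 88 3D 23 EE A6

Two's complement of -6418153671770687799 in 64 bits: 6418153671770687799 = 0x5911DCC277C2C937; invert → 0xA6EE233D883D36C8; add 1 → 0xA6EE233D883D36C9.
Split into bytes (most-significant first): A6 EE 23 3D 88 3D 36 C9.
In little-endian order the low byte comes first in memory.
So at ascending addresses the bytes are C9 36 3D 88 3D 23 EE A6.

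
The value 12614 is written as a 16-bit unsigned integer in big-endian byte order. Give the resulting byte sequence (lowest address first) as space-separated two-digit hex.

31 46

12614 in hexadecimal, padded to 16 bits, is 0x3146.
Split into bytes (most-significant first): 31 46.
Big-endian stores the most-significant byte at the lowest address.
So the memory order matches the most-significant-first order: 31 46.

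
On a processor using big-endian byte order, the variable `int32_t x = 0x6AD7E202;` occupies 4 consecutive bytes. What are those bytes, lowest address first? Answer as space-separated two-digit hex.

6A D7 E2 02

Split into bytes (most-significant first): 6A D7 E2 02.
Big-endian: lowest address holds the most-significant byte.
So the memory order matches the most-significant-first order: 6A D7 E2 02.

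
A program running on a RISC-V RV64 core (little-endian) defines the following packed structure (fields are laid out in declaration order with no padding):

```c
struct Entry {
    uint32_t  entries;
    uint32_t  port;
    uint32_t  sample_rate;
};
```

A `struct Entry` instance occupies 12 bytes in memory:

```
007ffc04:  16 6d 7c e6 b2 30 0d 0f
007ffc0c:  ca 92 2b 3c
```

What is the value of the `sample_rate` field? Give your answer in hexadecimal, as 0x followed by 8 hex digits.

0x3C2B92CA

`sample_rate` follows `entries` (4 B), `port` (4 B), so it starts at offset 4 + 4 = 8 and occupies 4 bytes.
Bytes at offsets 8..11: CA 92 2B 3C.
Little-endian: lowest address holds the least-significant byte.
Reassemble most-significant byte first: 3C 2B 92 CA → 0x3C2B92CA.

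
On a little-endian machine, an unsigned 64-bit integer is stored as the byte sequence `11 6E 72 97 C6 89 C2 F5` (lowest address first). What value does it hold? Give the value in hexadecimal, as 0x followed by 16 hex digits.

In little-endian order the low byte comes first in memory.
Reassemble most-significant byte first: F5 C2 89 C6 97 72 6E 11 → 0xF5C289C697726E11.

0xF5C289C697726E11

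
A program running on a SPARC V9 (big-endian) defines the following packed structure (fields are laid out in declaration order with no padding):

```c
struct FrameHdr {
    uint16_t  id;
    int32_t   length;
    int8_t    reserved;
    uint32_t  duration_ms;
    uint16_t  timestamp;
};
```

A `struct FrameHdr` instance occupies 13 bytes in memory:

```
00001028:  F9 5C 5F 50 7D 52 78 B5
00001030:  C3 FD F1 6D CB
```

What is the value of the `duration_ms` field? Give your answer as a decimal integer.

3049520625

`duration_ms` follows `id` (2 B), `length` (4 B), `reserved` (1 B), so it starts at offset 2 + 4 + 1 = 7 and occupies 4 bytes.
Bytes at offsets 7..10: B5 C3 FD F1.
In big-endian order the high byte comes first in memory.
The bytes are already most-significant first: 0xB5C3FDF1.
0xB5C3FDF1 = 3049520625.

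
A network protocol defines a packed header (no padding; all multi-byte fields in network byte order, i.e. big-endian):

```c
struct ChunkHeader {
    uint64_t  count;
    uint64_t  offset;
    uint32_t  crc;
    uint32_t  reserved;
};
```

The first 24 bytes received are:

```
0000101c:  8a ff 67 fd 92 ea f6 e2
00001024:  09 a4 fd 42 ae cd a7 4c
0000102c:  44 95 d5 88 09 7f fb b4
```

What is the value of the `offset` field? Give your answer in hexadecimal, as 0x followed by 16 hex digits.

`offset` follows `count` (8 bytes), so it starts at byte offset 8 and occupies 8 bytes.
Bytes at offsets 8..15: 09 A4 FD 42 AE CD A7 4C.
Big-endian stores the most-significant byte at the lowest address.
The bytes are already most-significant first: 0x09A4FD42AECDA74C.

0x09A4FD42AECDA74C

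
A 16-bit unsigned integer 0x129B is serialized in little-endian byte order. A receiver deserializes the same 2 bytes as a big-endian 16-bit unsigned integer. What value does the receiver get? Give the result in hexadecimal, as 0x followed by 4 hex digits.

Stored little-endian, the bytes at ascending addresses are 9B 12.
Read back as big-endian, the last byte is least significant, giving 0x9B12.

0x9B12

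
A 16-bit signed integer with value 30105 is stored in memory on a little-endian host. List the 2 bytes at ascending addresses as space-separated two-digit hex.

99 75

30105 in hexadecimal, padded to 16 bits, is 0x7599.
Split into bytes (most-significant first): 75 99.
In little-endian order the low byte comes first in memory.
So at ascending addresses the bytes are 99 75.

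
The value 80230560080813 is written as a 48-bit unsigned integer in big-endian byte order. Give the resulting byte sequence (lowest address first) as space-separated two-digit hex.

80230560080813 in hexadecimal, padded to 48 bits, is 0x48F82208A3AD.
Split into bytes (most-significant first): 48 F8 22 08 A3 AD.
In big-endian order the high byte comes first in memory.
So the memory order matches the most-significant-first order: 48 F8 22 08 A3 AD.

48 F8 22 08 A3 AD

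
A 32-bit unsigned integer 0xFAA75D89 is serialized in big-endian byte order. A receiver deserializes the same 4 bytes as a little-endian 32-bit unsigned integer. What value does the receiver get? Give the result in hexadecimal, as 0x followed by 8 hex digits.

0x895DA7FA

Stored big-endian, the bytes at ascending addresses are FA A7 5D 89.
Read back as little-endian, the first byte is least significant, giving 0x895DA7FA.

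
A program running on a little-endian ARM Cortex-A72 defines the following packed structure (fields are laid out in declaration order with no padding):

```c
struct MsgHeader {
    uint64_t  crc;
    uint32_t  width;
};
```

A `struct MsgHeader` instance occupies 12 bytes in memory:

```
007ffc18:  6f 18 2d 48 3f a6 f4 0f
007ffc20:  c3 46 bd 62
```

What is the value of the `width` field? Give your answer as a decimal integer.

1656571587

`width` follows `crc` (8 bytes), so it starts at byte offset 8 and occupies 4 bytes.
Bytes at offsets 8..11: C3 46 BD 62.
Little-endian: lowest address holds the least-significant byte.
Reassemble most-significant byte first: 62 BD 46 C3 → 0x62BD46C3.
0x62BD46C3 = 1656571587.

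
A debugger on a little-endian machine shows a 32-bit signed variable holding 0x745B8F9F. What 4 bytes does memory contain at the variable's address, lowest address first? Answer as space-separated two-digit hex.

9F 8F 5B 74

Split into bytes (most-significant first): 74 5B 8F 9F.
Little-endian: lowest address holds the least-significant byte.
So at ascending addresses the bytes are 9F 8F 5B 74.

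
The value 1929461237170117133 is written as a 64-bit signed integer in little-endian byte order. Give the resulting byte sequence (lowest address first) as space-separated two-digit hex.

0D 1A 69 C1 C5 D2 C6 1A

1929461237170117133 in hexadecimal, padded to 64 bits, is 0x1AC6D2C5C1691A0D.
Split into bytes (most-significant first): 1A C6 D2 C5 C1 69 1A 0D.
Little-endian: lowest address holds the least-significant byte.
So at ascending addresses the bytes are 0D 1A 69 C1 C5 D2 C6 1A.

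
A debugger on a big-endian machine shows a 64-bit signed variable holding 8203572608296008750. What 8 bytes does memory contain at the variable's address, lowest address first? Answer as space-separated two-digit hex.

71 D8 F1 D2 A6 9B BC 2E

8203572608296008750 in hexadecimal, padded to 64 bits, is 0x71D8F1D2A69BBC2E.
Split into bytes (most-significant first): 71 D8 F1 D2 A6 9B BC 2E.
In big-endian order the high byte comes first in memory.
So the memory order matches the most-significant-first order: 71 D8 F1 D2 A6 9B BC 2E.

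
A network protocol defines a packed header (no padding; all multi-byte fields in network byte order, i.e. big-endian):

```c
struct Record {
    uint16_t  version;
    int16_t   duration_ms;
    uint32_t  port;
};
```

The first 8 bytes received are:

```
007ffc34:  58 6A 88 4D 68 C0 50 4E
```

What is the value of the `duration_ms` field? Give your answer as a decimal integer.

`duration_ms` follows `version` (2 bytes), so it starts at byte offset 2 and occupies 2 bytes.
Bytes at offsets 2..3: 88 4D.
Big-endian stores the most-significant byte at the lowest address.
The bytes are already most-significant first: 0x884D.
Top bit is set, so as a signed 16-bit value this is 0x884D − 2^16 = -30643.

-30643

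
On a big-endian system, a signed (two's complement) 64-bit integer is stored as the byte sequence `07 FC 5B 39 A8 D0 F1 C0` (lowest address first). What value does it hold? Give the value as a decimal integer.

Big-endian: lowest address holds the most-significant byte.
The bytes are already most-significant first: 0x07FC5B39A8D0F1C0.
0x07FC5B39A8D0F1C0 = 575435155600110016.

575435155600110016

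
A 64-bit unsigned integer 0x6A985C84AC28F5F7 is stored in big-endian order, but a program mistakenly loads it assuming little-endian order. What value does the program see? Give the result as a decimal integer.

17867231818082457706

Stored big-endian, the bytes at ascending addresses are 6A 98 5C 84 AC 28 F5 F7.
Read back as little-endian, the first byte is least significant, giving 0xF7F528AC845C986A.
0xF7F528AC845C986A = 17867231818082457706.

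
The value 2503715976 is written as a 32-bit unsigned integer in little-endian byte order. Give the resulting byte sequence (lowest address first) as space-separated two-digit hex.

2503715976 in hexadecimal, padded to 32 bits, is 0x953BAC88.
Split into bytes (most-significant first): 95 3B AC 88.
Little-endian stores the least-significant byte at the lowest address.
So at ascending addresses the bytes are 88 AC 3B 95.

88 AC 3B 95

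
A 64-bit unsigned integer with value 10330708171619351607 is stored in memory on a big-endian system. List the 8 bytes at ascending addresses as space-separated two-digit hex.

8F 5E 0C 58 FF 98 BC 37

10330708171619351607 in hexadecimal, padded to 64 bits, is 0x8F5E0C58FF98BC37.
Split into bytes (most-significant first): 8F 5E 0C 58 FF 98 BC 37.
Big-endian: lowest address holds the most-significant byte.
So the memory order matches the most-significant-first order: 8F 5E 0C 58 FF 98 BC 37.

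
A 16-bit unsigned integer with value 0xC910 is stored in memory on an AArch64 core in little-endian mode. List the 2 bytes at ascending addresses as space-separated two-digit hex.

10 C9

Split into bytes (most-significant first): C9 10.
Little-endian stores the least-significant byte at the lowest address.
So at ascending addresses the bytes are 10 C9.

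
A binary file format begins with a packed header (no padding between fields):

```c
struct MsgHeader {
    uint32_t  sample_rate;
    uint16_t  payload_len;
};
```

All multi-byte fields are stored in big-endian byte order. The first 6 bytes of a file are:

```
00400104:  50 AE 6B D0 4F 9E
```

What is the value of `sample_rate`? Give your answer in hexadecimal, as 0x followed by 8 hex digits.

0x50AE6BD0

`sample_rate` is the first field, at byte offset 0, occupying 4 bytes.
Bytes at offsets 0..3: 50 AE 6B D0.
Big-endian stores the most-significant byte at the lowest address.
The bytes are already most-significant first: 0x50AE6BD0.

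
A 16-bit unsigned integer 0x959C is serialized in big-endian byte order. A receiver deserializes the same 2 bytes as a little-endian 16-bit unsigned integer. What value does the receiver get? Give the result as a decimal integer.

40085

Stored big-endian, the bytes at ascending addresses are 95 9C.
Read back as little-endian, the first byte is least significant, giving 0x9C95.
0x9C95 = 40085.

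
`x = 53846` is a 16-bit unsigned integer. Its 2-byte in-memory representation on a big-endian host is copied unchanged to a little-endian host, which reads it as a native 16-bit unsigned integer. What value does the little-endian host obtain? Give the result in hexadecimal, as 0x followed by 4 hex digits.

53846 in 16-bit hexadecimal is 0xD256.
Stored big-endian, the bytes at ascending addresses are D2 56.
Read back as little-endian, the first byte is least significant, giving 0x56D2.

0x56D2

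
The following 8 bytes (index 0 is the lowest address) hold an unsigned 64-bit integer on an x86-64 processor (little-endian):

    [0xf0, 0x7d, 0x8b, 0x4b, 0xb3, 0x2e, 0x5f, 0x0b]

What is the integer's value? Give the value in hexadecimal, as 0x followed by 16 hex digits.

0x0B5F2EB34B8B7DF0

Little-endian: lowest address holds the least-significant byte.
Reassemble most-significant byte first: 0B 5F 2E B3 4B 8B 7D F0 → 0x0B5F2EB34B8B7DF0.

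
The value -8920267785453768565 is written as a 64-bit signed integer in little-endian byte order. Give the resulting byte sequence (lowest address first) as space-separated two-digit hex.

Two's complement of -8920267785453768565 in 64 bits: 8920267785453768565 = 0x7BCB284A0D550F75; invert → 0x8434D7B5F2AAF08A; add 1 → 0x8434D7B5F2AAF08B.
Split into bytes (most-significant first): 84 34 D7 B5 F2 AA F0 8B.
Little-endian stores the least-significant byte at the lowest address.
So at ascending addresses the bytes are 8B F0 AA F2 B5 D7 34 84.

8B F0 AA F2 B5 D7 34 84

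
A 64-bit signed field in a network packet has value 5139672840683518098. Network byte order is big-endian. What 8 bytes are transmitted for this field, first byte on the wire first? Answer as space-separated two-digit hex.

47 53 C9 37 AA A9 F8 92

5139672840683518098 in hexadecimal, padded to 64 bits, is 0x4753C937AAA9F892.
Split into bytes (most-significant first): 47 53 C9 37 AA A9 F8 92.
Big-endian stores the most-significant byte at the lowest address.
So the memory order matches the most-significant-first order: 47 53 C9 37 AA A9 F8 92.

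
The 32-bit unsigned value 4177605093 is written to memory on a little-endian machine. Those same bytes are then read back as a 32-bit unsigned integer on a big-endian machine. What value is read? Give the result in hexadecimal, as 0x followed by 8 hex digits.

0xE53101F9

4177605093 in 32-bit hexadecimal is 0xF90131E5.
Stored little-endian, the bytes at ascending addresses are E5 31 01 F9.
Read back as big-endian, the last byte is least significant, giving 0xE53101F9.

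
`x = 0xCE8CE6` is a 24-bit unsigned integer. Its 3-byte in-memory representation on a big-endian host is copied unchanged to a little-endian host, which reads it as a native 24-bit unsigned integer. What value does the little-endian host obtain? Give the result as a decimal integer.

Stored big-endian, the bytes at ascending addresses are CE 8C E6.
Read back as little-endian, the first byte is least significant, giving 0xE68CCE.
0xE68CCE = 15109326.

15109326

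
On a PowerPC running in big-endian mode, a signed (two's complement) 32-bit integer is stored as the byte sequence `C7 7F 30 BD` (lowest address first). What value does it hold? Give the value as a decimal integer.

-947965763

Big-endian stores the most-significant byte at the lowest address.
The bytes are already most-significant first: 0xC77F30BD.
Top bit is set, so as a signed 32-bit value this is 0xC77F30BD − 2^32 = -947965763.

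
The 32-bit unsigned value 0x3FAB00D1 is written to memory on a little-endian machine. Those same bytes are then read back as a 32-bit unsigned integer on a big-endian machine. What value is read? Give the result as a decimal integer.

Stored little-endian, the bytes at ascending addresses are D1 00 AB 3F.
Read back as big-endian, the last byte is least significant, giving 0xD100AB3F.
0xD100AB3F = 3506481983.

3506481983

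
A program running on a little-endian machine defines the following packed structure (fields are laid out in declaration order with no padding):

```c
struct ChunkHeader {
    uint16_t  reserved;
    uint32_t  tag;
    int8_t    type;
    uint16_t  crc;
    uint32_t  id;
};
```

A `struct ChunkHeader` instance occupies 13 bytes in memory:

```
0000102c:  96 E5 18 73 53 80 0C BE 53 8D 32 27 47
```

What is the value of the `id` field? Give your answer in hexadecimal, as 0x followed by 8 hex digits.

`id` follows `reserved` (2 B), `tag` (4 B), `type` (1 B), `crc` (2 B), so it starts at offset 2 + 4 + 1 + 2 = 9 and occupies 4 bytes.
Bytes at offsets 9..12: 8D 32 27 47.
In little-endian order the low byte comes first in memory.
Reassemble most-significant byte first: 47 27 32 8D → 0x4727328D.

0x4727328D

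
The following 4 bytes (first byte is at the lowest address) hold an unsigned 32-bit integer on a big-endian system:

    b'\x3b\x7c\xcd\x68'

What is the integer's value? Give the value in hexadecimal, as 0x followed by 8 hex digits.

Big-endian: lowest address holds the most-significant byte.
The bytes are already most-significant first: 0x3B7CCD68.

0x3B7CCD68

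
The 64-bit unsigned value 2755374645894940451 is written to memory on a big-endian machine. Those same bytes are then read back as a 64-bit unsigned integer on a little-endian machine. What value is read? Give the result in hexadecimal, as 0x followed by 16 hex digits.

2755374645894940451 in 64-bit hexadecimal is 0x263D0EA44FAF8723.
Stored big-endian, the bytes at ascending addresses are 26 3D 0E A4 4F AF 87 23.
Read back as little-endian, the first byte is least significant, giving 0x2387AF4FA40E3D26.

0x2387AF4FA40E3D26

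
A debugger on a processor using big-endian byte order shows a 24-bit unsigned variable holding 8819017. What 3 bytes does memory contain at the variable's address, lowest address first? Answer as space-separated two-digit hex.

86 91 49

8819017 in hexadecimal, padded to 24 bits, is 0x869149.
Split into bytes (most-significant first): 86 91 49.
Big-endian stores the most-significant byte at the lowest address.
So the memory order matches the most-significant-first order: 86 91 49.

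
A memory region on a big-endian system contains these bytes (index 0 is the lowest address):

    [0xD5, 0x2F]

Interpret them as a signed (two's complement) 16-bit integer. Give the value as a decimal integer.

-10961

Big-endian stores the most-significant byte at the lowest address.
The bytes are already most-significant first: 0xD52F.
Top bit is set, so as a signed 16-bit value this is 0xD52F − 2^16 = -10961.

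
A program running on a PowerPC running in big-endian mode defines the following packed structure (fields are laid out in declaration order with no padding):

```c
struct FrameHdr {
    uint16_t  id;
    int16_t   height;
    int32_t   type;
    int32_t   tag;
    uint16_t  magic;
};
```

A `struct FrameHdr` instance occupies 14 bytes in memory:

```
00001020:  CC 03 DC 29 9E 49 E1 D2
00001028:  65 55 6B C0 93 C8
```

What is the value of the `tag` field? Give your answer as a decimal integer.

`tag` follows `id` (2 B), `height` (2 B), `type` (4 B), so it starts at offset 2 + 2 + 4 = 8 and occupies 4 bytes.
Bytes at offsets 8..11: 65 55 6B C0.
Big-endian stores the most-significant byte at the lowest address.
The bytes are already most-significant first: 0x65556BC0.
0x65556BC0 = 1700096960.

1700096960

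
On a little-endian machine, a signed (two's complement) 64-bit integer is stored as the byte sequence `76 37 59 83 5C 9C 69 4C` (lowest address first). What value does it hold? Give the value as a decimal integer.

Little-endian stores the least-significant byte at the lowest address.
Reassemble most-significant byte first: 4C 69 9C 5C 83 59 37 76 → 0x4C699C5C83593776.
0x4C699C5C83593776 = 5506103940591728502.

5506103940591728502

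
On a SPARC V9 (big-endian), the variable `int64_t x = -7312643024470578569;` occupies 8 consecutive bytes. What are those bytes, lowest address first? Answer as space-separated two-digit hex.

9A 84 45 E9 CD 31 6A 77

Two's complement of -7312643024470578569 in 64 bits: 7312643024470578569 = 0x657BBA1632CE9589; invert → 0x9A8445E9CD316A76; add 1 → 0x9A8445E9CD316A77.
Split into bytes (most-significant first): 9A 84 45 E9 CD 31 6A 77.
In big-endian order the high byte comes first in memory.
So the memory order matches the most-significant-first order: 9A 84 45 E9 CD 31 6A 77.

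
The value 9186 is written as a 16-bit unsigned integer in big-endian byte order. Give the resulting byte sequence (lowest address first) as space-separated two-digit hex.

23 E2

9186 in hexadecimal, padded to 16 bits, is 0x23E2.
Split into bytes (most-significant first): 23 E2.
In big-endian order the high byte comes first in memory.
So the memory order matches the most-significant-first order: 23 E2.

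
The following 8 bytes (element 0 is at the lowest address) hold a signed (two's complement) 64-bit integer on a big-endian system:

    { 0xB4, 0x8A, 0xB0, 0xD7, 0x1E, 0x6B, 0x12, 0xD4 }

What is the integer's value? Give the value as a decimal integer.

Big-endian stores the most-significant byte at the lowest address.
The bytes are already most-significant first: 0xB48AB0D71E6B12D4.
Top bit is set, so as a signed 64-bit value this is 0xB48AB0D71E6B12D4 − 2^64 = -5437339162121661740.

-5437339162121661740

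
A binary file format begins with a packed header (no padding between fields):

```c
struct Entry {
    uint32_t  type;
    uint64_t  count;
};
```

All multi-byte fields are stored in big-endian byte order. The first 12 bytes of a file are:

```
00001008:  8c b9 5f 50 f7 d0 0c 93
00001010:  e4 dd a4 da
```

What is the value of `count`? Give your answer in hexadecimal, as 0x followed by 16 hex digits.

`count` follows `type` (4 bytes), so it starts at byte offset 4 and occupies 8 bytes.
Bytes at offsets 4..11: F7 D0 0C 93 E4 DD A4 DA.
Big-endian stores the most-significant byte at the lowest address.
The bytes are already most-significant first: 0xF7D00C93E4DDA4DA.

0xF7D00C93E4DDA4DA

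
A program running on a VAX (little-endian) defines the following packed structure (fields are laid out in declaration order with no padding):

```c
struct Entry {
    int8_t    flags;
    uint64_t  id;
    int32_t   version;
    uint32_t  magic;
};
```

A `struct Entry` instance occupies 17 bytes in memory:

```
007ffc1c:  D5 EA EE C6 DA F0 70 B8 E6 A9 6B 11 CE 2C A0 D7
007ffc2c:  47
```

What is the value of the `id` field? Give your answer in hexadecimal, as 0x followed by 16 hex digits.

`id` follows `flags` (1 byte), so it starts at byte offset 1 and occupies 8 bytes.
Bytes at offsets 1..8: EA EE C6 DA F0 70 B8 E6.
Little-endian: lowest address holds the least-significant byte.
Reassemble most-significant byte first: E6 B8 70 F0 DA C6 EE EA → 0xE6B870F0DAC6EEEA.

0xE6B870F0DAC6EEEA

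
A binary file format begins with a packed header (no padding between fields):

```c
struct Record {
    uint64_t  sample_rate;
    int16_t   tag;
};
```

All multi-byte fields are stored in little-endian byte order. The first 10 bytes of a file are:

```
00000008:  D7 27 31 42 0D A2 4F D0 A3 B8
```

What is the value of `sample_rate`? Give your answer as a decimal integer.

`sample_rate` is the first field, at byte offset 0, occupying 8 bytes.
Bytes at offsets 0..7: D7 27 31 42 0D A2 4F D0.
Little-endian stores the least-significant byte at the lowest address.
Reassemble most-significant byte first: D0 4F A2 0D 42 31 27 D7 → 0xD04FA20D423127D7.
0xD04FA20D423127D7 = 15010394260877944791.

15010394260877944791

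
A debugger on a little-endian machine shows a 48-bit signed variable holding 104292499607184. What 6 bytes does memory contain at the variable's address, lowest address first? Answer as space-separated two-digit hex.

90 4E 64 7D DA 5E

104292499607184 in hexadecimal, padded to 48 bits, is 0x5EDA7D644E90.
Split into bytes (most-significant first): 5E DA 7D 64 4E 90.
Little-endian stores the least-significant byte at the lowest address.
So at ascending addresses the bytes are 90 4E 64 7D DA 5E.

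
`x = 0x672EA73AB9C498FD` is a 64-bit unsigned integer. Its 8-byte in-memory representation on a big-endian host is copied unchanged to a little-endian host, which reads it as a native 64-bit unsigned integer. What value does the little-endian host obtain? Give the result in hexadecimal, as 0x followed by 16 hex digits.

Stored big-endian, the bytes at ascending addresses are 67 2E A7 3A B9 C4 98 FD.
Read back as little-endian, the first byte is least significant, giving 0xFD98C4B93AA72E67.

0xFD98C4B93AA72E67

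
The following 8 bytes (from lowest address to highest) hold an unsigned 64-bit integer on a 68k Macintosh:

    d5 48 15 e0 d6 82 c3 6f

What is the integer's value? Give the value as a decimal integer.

15368557783817569135

In big-endian order the high byte comes first in memory.
The bytes are already most-significant first: 0xD54815E0D682C36F.
0xD54815E0D682C36F = 15368557783817569135.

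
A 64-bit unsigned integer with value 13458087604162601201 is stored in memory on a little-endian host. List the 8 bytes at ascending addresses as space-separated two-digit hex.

F1 20 33 3A 5F BB C4 BA

13458087604162601201 in hexadecimal, padded to 64 bits, is 0xBAC4BB5F3A3320F1.
Split into bytes (most-significant first): BA C4 BB 5F 3A 33 20 F1.
Little-endian: lowest address holds the least-significant byte.
So at ascending addresses the bytes are F1 20 33 3A 5F BB C4 BA.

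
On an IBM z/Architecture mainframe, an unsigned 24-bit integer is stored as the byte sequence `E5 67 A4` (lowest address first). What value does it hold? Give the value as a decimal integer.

Big-endian stores the most-significant byte at the lowest address.
The bytes are already most-significant first: 0xE567A4.
0xE567A4 = 15034276.

15034276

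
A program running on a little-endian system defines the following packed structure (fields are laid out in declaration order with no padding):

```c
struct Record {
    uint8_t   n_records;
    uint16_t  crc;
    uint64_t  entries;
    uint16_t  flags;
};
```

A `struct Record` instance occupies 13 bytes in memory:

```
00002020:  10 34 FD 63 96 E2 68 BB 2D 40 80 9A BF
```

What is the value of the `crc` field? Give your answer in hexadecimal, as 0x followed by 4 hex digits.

`crc` follows `n_records` (1 byte), so it starts at byte offset 1 and occupies 2 bytes.
Bytes at offsets 1..2: 34 FD.
Little-endian: lowest address holds the least-significant byte.
Reassemble most-significant byte first: FD 34 → 0xFD34.

0xFD34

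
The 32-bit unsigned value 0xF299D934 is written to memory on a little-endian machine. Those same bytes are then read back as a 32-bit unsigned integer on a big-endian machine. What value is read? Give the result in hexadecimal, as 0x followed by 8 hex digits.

0x34D999F2

Stored little-endian, the bytes at ascending addresses are 34 D9 99 F2.
Read back as big-endian, the last byte is least significant, giving 0x34D999F2.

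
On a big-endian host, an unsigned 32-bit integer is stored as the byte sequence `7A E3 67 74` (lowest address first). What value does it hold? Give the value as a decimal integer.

Big-endian stores the most-significant byte at the lowest address.
The bytes are already most-significant first: 0x7AE36774.
0x7AE36774 = 2061723508.

2061723508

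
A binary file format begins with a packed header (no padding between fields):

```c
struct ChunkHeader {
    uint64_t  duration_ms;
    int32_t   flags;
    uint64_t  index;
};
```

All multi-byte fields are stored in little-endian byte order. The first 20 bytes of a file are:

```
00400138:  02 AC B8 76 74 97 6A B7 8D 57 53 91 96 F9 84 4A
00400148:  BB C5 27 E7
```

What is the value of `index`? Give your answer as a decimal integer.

`index` follows `duration_ms` (8 B), `flags` (4 B), so it starts at offset 8 + 4 = 12 and occupies 8 bytes.
Bytes at offsets 12..19: 96 F9 84 4A BB C5 27 E7.
Little-endian: lowest address holds the least-significant byte.
Reassemble most-significant byte first: E7 27 C5 BB 4A 84 F9 96 → 0xE727C5BB4A84F996.
0xE727C5BB4A84F996 = 16656499155052853654.

16656499155052853654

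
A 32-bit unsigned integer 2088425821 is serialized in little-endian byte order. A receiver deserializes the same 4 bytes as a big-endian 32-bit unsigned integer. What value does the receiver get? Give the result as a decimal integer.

2088425821 in 32-bit hexadecimal is 0x7C7AD95D.
Stored little-endian, the bytes at ascending addresses are 5D D9 7A 7C.
Read back as big-endian, the last byte is least significant, giving 0x5DD97A7C.
0x5DD97A7C = 1574533756.

1574533756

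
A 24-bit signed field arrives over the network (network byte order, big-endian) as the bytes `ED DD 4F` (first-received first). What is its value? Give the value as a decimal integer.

In big-endian order the high byte comes first in memory.
The bytes are already most-significant first: 0xEDDD4F.
Top bit is set, so as a signed 24-bit value this is 0xEDDD4F − 2^24 = -1188529.

-1188529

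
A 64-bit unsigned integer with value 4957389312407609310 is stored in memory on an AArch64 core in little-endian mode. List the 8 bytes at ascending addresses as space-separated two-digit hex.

DE 9F 5F 73 50 2F CC 44

4957389312407609310 in hexadecimal, padded to 64 bits, is 0x44CC2F50735F9FDE.
Split into bytes (most-significant first): 44 CC 2F 50 73 5F 9F DE.
Little-endian: lowest address holds the least-significant byte.
So at ascending addresses the bytes are DE 9F 5F 73 50 2F CC 44.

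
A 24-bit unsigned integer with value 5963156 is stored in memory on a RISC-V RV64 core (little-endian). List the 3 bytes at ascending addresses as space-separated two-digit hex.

5963156 in hexadecimal, padded to 24 bits, is 0x5AFD94.
Split into bytes (most-significant first): 5A FD 94.
In little-endian order the low byte comes first in memory.
So at ascending addresses the bytes are 94 FD 5A.

94 FD 5A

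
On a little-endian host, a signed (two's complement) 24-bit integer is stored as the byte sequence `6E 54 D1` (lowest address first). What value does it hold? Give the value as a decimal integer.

Little-endian stores the least-significant byte at the lowest address.
Reassemble most-significant byte first: D1 54 6E → 0xD1546E.
Top bit is set, so as a signed 24-bit value this is 0xD1546E − 2^24 = -3058578.

-3058578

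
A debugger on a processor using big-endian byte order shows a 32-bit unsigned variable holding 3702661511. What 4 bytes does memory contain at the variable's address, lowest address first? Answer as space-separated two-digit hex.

DC B2 21 87

3702661511 in hexadecimal, padded to 32 bits, is 0xDCB22187.
Split into bytes (most-significant first): DC B2 21 87.
In big-endian order the high byte comes first in memory.
So the memory order matches the most-significant-first order: DC B2 21 87.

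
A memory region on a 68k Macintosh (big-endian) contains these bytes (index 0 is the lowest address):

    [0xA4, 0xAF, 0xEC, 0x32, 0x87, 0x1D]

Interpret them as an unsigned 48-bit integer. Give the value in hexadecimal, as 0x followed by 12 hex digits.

0xA4AFEC32871D

Big-endian: lowest address holds the most-significant byte.
The bytes are already most-significant first: 0xA4AFEC32871D.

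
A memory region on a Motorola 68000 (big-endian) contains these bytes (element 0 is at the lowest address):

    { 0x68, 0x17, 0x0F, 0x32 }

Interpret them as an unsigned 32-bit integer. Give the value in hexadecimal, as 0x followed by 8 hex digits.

Big-endian: lowest address holds the most-significant byte.
The bytes are already most-significant first: 0x68170F32.

0x68170F32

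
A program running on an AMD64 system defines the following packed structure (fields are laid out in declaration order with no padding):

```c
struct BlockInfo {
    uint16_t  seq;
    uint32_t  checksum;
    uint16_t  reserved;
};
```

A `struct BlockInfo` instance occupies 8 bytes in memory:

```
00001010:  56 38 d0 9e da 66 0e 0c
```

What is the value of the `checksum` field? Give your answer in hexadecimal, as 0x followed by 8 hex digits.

`checksum` follows `seq` (2 bytes), so it starts at byte offset 2 and occupies 4 bytes.
Bytes at offsets 2..5: D0 9E DA 66.
Little-endian stores the least-significant byte at the lowest address.
Reassemble most-significant byte first: 66 DA 9E D0 → 0x66DA9ED0.

0x66DA9ED0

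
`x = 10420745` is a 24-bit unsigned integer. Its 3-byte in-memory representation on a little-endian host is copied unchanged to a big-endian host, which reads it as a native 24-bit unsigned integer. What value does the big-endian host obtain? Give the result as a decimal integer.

10420745 in 24-bit hexadecimal is 0x9F0209.
Stored little-endian, the bytes at ascending addresses are 09 02 9F.
Read back as big-endian, the last byte is least significant, giving 0x09029F.
0x09029F = 590495.

590495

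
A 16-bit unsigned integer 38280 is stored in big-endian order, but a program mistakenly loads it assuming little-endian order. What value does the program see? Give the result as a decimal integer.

34965

38280 in 16-bit hexadecimal is 0x9588.
Stored big-endian, the bytes at ascending addresses are 95 88.
Read back as little-endian, the first byte is least significant, giving 0x8895.
0x8895 = 34965.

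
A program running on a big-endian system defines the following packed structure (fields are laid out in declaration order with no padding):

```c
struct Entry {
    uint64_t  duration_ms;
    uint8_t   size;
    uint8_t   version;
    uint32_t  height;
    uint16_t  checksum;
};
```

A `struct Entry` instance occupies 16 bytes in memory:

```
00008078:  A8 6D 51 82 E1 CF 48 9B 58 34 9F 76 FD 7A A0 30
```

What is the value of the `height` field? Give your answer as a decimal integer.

2675375482

`height` follows `duration_ms` (8 B), `size` (1 B), `version` (1 B), so it starts at offset 8 + 1 + 1 = 10 and occupies 4 bytes.
Bytes at offsets 10..13: 9F 76 FD 7A.
Big-endian stores the most-significant byte at the lowest address.
The bytes are already most-significant first: 0x9F76FD7A.
0x9F76FD7A = 2675375482.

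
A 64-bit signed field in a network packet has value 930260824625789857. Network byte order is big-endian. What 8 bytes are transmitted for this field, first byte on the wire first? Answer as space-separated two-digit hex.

930260824625789857 in hexadecimal, padded to 64 bits, is 0x0CE8F34A90483BA1.
Split into bytes (most-significant first): 0C E8 F3 4A 90 48 3B A1.
In big-endian order the high byte comes first in memory.
So the memory order matches the most-significant-first order: 0C E8 F3 4A 90 48 3B A1.

0C E8 F3 4A 90 48 3B A1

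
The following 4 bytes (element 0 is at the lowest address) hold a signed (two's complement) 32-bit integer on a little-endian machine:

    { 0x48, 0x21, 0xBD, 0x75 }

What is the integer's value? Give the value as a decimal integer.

1975329096

Little-endian stores the least-significant byte at the lowest address.
Reassemble most-significant byte first: 75 BD 21 48 → 0x75BD2148.
0x75BD2148 = 1975329096.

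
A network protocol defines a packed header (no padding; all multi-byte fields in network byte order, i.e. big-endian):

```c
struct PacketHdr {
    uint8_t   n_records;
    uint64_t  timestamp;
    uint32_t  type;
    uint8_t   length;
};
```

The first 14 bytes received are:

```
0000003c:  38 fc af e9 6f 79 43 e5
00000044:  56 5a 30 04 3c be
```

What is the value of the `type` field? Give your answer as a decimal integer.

1513096252

`type` follows `n_records` (1 B), `timestamp` (8 B), so it starts at offset 1 + 8 = 9 and occupies 4 bytes.
Bytes at offsets 9..12: 5A 30 04 3C.
In big-endian order the high byte comes first in memory.
The bytes are already most-significant first: 0x5A30043C.
0x5A30043C = 1513096252.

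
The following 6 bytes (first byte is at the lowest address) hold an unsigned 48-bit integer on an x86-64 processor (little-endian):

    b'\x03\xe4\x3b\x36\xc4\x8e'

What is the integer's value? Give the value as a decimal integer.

156973374628867

Little-endian stores the least-significant byte at the lowest address.
Reassemble most-significant byte first: 8E C4 36 3B E4 03 → 0x8EC4363BE403.
0x8EC4363BE403 = 156973374628867.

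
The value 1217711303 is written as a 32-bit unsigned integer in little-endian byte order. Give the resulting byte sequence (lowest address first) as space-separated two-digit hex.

C7 CC 94 48

1217711303 in hexadecimal, padded to 32 bits, is 0x4894CCC7.
Split into bytes (most-significant first): 48 94 CC C7.
In little-endian order the low byte comes first in memory.
So at ascending addresses the bytes are C7 CC 94 48.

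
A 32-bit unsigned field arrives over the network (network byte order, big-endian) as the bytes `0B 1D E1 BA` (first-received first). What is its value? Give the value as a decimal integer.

186507706

In big-endian order the high byte comes first in memory.
The bytes are already most-significant first: 0x0B1DE1BA.
0x0B1DE1BA = 186507706.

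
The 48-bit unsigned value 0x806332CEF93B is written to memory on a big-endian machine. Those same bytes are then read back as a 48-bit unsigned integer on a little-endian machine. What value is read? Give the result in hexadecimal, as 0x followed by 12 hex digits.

0x3BF9CE326380

Stored big-endian, the bytes at ascending addresses are 80 63 32 CE F9 3B.
Read back as little-endian, the first byte is least significant, giving 0x3BF9CE326380.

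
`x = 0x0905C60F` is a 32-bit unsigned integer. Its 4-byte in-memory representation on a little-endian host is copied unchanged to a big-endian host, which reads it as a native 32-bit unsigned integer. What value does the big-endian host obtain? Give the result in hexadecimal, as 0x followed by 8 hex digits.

0x0FC60509

Stored little-endian, the bytes at ascending addresses are 0F C6 05 09.
Read back as big-endian, the last byte is least significant, giving 0x0FC60509.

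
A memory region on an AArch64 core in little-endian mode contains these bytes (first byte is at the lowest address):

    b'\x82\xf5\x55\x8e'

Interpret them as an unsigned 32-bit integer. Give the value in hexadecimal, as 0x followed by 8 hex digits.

Little-endian: lowest address holds the least-significant byte.
Reassemble most-significant byte first: 8E 55 F5 82 → 0x8E55F582.

0x8E55F582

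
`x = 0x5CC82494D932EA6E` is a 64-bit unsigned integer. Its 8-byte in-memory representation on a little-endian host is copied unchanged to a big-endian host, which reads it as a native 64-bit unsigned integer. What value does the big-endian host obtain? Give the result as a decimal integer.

Stored little-endian, the bytes at ascending addresses are 6E EA 32 D9 94 24 C8 5C.
Read back as big-endian, the last byte is least significant, giving 0x6EEA32D99424C85C.
0x6EEA32D99424C85C = 7992256398797097052.

7992256398797097052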